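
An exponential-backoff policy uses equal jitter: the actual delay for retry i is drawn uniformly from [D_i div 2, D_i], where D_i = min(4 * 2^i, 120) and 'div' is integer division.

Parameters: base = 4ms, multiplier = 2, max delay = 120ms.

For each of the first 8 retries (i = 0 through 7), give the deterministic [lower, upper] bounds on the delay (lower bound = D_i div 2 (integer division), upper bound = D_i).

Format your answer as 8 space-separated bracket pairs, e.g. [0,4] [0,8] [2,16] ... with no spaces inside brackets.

Answer: [2,4] [4,8] [8,16] [16,32] [32,64] [60,120] [60,120] [60,120]

Derivation:
Computing bounds per retry:
  i=0: D_i=min(4*2^0,120)=4, bounds=[2,4]
  i=1: D_i=min(4*2^1,120)=8, bounds=[4,8]
  i=2: D_i=min(4*2^2,120)=16, bounds=[8,16]
  i=3: D_i=min(4*2^3,120)=32, bounds=[16,32]
  i=4: D_i=min(4*2^4,120)=64, bounds=[32,64]
  i=5: D_i=min(4*2^5,120)=120, bounds=[60,120]
  i=6: D_i=min(4*2^6,120)=120, bounds=[60,120]
  i=7: D_i=min(4*2^7,120)=120, bounds=[60,120]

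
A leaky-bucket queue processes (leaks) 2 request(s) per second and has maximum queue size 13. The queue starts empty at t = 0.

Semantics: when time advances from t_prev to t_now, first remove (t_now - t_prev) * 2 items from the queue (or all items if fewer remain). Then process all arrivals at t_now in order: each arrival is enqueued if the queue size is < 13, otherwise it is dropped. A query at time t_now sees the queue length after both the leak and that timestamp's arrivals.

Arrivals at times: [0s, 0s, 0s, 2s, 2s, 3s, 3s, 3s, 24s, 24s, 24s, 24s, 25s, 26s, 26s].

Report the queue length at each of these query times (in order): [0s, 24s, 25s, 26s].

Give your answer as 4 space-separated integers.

Answer: 3 4 3 3

Derivation:
Queue lengths at query times:
  query t=0s: backlog = 3
  query t=24s: backlog = 4
  query t=25s: backlog = 3
  query t=26s: backlog = 3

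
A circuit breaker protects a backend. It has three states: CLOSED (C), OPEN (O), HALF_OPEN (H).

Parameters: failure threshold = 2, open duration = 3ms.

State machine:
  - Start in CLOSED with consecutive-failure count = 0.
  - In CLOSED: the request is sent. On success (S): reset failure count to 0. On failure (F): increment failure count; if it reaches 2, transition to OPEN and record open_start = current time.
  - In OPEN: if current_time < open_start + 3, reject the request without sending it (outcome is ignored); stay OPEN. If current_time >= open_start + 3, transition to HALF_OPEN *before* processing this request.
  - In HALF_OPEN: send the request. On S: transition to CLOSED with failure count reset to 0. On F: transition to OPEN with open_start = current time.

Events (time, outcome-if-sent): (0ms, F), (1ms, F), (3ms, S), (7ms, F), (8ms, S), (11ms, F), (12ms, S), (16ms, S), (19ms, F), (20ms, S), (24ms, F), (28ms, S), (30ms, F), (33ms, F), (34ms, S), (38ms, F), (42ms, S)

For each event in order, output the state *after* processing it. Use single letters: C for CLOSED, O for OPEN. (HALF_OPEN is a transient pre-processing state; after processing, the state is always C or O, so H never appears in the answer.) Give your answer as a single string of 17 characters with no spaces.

Answer: COOOOOOCCCCCCOOOC

Derivation:
State after each event:
  event#1 t=0ms outcome=F: state=CLOSED
  event#2 t=1ms outcome=F: state=OPEN
  event#3 t=3ms outcome=S: state=OPEN
  event#4 t=7ms outcome=F: state=OPEN
  event#5 t=8ms outcome=S: state=OPEN
  event#6 t=11ms outcome=F: state=OPEN
  event#7 t=12ms outcome=S: state=OPEN
  event#8 t=16ms outcome=S: state=CLOSED
  event#9 t=19ms outcome=F: state=CLOSED
  event#10 t=20ms outcome=S: state=CLOSED
  event#11 t=24ms outcome=F: state=CLOSED
  event#12 t=28ms outcome=S: state=CLOSED
  event#13 t=30ms outcome=F: state=CLOSED
  event#14 t=33ms outcome=F: state=OPEN
  event#15 t=34ms outcome=S: state=OPEN
  event#16 t=38ms outcome=F: state=OPEN
  event#17 t=42ms outcome=S: state=CLOSED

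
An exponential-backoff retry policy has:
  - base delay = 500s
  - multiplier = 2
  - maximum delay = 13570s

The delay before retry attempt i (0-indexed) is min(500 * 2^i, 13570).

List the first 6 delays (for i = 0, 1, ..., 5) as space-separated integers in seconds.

Answer: 500 1000 2000 4000 8000 13570

Derivation:
Computing each delay:
  i=0: min(500*2^0, 13570) = 500
  i=1: min(500*2^1, 13570) = 1000
  i=2: min(500*2^2, 13570) = 2000
  i=3: min(500*2^3, 13570) = 4000
  i=4: min(500*2^4, 13570) = 8000
  i=5: min(500*2^5, 13570) = 13570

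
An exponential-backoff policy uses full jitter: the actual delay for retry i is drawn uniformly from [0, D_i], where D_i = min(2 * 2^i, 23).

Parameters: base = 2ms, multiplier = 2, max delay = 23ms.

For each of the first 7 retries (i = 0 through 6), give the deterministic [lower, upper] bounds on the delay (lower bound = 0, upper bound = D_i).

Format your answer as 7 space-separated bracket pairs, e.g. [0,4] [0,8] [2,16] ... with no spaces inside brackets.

Computing bounds per retry:
  i=0: D_i=min(2*2^0,23)=2, bounds=[0,2]
  i=1: D_i=min(2*2^1,23)=4, bounds=[0,4]
  i=2: D_i=min(2*2^2,23)=8, bounds=[0,8]
  i=3: D_i=min(2*2^3,23)=16, bounds=[0,16]
  i=4: D_i=min(2*2^4,23)=23, bounds=[0,23]
  i=5: D_i=min(2*2^5,23)=23, bounds=[0,23]
  i=6: D_i=min(2*2^6,23)=23, bounds=[0,23]

Answer: [0,2] [0,4] [0,8] [0,16] [0,23] [0,23] [0,23]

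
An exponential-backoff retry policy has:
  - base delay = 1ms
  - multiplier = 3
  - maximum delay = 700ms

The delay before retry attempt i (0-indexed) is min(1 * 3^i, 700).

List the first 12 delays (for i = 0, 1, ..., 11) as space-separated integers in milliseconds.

Answer: 1 3 9 27 81 243 700 700 700 700 700 700

Derivation:
Computing each delay:
  i=0: min(1*3^0, 700) = 1
  i=1: min(1*3^1, 700) = 3
  i=2: min(1*3^2, 700) = 9
  i=3: min(1*3^3, 700) = 27
  i=4: min(1*3^4, 700) = 81
  i=5: min(1*3^5, 700) = 243
  i=6: min(1*3^6, 700) = 700
  i=7: min(1*3^7, 700) = 700
  i=8: min(1*3^8, 700) = 700
  i=9: min(1*3^9, 700) = 700
  i=10: min(1*3^10, 700) = 700
  i=11: min(1*3^11, 700) = 700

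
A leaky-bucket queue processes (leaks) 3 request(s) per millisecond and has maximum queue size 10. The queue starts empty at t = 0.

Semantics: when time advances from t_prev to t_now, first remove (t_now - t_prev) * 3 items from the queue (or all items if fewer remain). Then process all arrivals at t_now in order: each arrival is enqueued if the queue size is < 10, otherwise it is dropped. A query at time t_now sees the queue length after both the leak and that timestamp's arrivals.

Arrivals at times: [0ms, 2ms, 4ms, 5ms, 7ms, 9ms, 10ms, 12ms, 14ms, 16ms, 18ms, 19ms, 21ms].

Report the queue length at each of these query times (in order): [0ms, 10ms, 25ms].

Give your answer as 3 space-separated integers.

Answer: 1 1 0

Derivation:
Queue lengths at query times:
  query t=0ms: backlog = 1
  query t=10ms: backlog = 1
  query t=25ms: backlog = 0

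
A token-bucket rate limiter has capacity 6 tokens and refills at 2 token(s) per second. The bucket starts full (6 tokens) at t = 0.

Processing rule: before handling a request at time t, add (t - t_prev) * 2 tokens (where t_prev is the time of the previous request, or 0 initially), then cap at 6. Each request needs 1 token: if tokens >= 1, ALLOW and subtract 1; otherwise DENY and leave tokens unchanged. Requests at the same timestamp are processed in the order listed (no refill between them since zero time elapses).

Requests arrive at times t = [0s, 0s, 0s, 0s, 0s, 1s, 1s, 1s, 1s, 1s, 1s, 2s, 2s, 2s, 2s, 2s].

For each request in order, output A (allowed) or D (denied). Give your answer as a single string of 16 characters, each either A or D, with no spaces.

Answer: AAAAAAAADDDAADDD

Derivation:
Simulating step by step:
  req#1 t=0s: ALLOW
  req#2 t=0s: ALLOW
  req#3 t=0s: ALLOW
  req#4 t=0s: ALLOW
  req#5 t=0s: ALLOW
  req#6 t=1s: ALLOW
  req#7 t=1s: ALLOW
  req#8 t=1s: ALLOW
  req#9 t=1s: DENY
  req#10 t=1s: DENY
  req#11 t=1s: DENY
  req#12 t=2s: ALLOW
  req#13 t=2s: ALLOW
  req#14 t=2s: DENY
  req#15 t=2s: DENY
  req#16 t=2s: DENY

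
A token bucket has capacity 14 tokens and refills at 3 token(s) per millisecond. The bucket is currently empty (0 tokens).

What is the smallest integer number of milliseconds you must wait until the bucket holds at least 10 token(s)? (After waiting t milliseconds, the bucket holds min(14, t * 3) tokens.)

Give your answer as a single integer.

Answer: 4

Derivation:
Need t * 3 >= 10, so t >= 10/3.
Smallest integer t = ceil(10/3) = 4.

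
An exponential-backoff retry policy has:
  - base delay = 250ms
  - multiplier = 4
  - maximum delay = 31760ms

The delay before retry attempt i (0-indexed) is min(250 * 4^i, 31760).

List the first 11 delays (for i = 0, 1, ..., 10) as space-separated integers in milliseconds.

Answer: 250 1000 4000 16000 31760 31760 31760 31760 31760 31760 31760

Derivation:
Computing each delay:
  i=0: min(250*4^0, 31760) = 250
  i=1: min(250*4^1, 31760) = 1000
  i=2: min(250*4^2, 31760) = 4000
  i=3: min(250*4^3, 31760) = 16000
  i=4: min(250*4^4, 31760) = 31760
  i=5: min(250*4^5, 31760) = 31760
  i=6: min(250*4^6, 31760) = 31760
  i=7: min(250*4^7, 31760) = 31760
  i=8: min(250*4^8, 31760) = 31760
  i=9: min(250*4^9, 31760) = 31760
  i=10: min(250*4^10, 31760) = 31760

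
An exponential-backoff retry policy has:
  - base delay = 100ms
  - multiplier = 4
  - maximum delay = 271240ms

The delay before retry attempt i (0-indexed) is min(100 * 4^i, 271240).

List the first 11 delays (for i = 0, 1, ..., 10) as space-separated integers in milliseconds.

Answer: 100 400 1600 6400 25600 102400 271240 271240 271240 271240 271240

Derivation:
Computing each delay:
  i=0: min(100*4^0, 271240) = 100
  i=1: min(100*4^1, 271240) = 400
  i=2: min(100*4^2, 271240) = 1600
  i=3: min(100*4^3, 271240) = 6400
  i=4: min(100*4^4, 271240) = 25600
  i=5: min(100*4^5, 271240) = 102400
  i=6: min(100*4^6, 271240) = 271240
  i=7: min(100*4^7, 271240) = 271240
  i=8: min(100*4^8, 271240) = 271240
  i=9: min(100*4^9, 271240) = 271240
  i=10: min(100*4^10, 271240) = 271240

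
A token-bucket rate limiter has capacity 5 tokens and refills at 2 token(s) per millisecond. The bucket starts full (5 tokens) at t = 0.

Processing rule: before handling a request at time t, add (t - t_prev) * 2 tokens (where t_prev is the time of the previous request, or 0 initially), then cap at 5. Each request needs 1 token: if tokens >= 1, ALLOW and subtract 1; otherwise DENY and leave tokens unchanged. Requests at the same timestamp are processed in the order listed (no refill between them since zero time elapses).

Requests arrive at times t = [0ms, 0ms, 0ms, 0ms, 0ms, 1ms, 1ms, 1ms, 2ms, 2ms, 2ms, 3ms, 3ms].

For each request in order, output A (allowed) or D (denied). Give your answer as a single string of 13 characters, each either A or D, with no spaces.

Simulating step by step:
  req#1 t=0ms: ALLOW
  req#2 t=0ms: ALLOW
  req#3 t=0ms: ALLOW
  req#4 t=0ms: ALLOW
  req#5 t=0ms: ALLOW
  req#6 t=1ms: ALLOW
  req#7 t=1ms: ALLOW
  req#8 t=1ms: DENY
  req#9 t=2ms: ALLOW
  req#10 t=2ms: ALLOW
  req#11 t=2ms: DENY
  req#12 t=3ms: ALLOW
  req#13 t=3ms: ALLOW

Answer: AAAAAAADAADAA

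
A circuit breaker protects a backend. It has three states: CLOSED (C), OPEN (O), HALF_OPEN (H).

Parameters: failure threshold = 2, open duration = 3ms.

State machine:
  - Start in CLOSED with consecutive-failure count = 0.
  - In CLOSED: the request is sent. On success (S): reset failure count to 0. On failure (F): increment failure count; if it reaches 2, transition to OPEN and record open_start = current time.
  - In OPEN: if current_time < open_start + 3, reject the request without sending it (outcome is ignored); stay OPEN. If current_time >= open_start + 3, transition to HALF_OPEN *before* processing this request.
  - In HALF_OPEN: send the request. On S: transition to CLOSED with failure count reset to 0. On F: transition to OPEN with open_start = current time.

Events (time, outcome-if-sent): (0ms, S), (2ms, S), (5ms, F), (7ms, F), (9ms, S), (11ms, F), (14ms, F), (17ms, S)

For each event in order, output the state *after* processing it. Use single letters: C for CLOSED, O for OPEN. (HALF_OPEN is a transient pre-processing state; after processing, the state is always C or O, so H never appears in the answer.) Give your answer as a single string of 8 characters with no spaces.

State after each event:
  event#1 t=0ms outcome=S: state=CLOSED
  event#2 t=2ms outcome=S: state=CLOSED
  event#3 t=5ms outcome=F: state=CLOSED
  event#4 t=7ms outcome=F: state=OPEN
  event#5 t=9ms outcome=S: state=OPEN
  event#6 t=11ms outcome=F: state=OPEN
  event#7 t=14ms outcome=F: state=OPEN
  event#8 t=17ms outcome=S: state=CLOSED

Answer: CCCOOOOC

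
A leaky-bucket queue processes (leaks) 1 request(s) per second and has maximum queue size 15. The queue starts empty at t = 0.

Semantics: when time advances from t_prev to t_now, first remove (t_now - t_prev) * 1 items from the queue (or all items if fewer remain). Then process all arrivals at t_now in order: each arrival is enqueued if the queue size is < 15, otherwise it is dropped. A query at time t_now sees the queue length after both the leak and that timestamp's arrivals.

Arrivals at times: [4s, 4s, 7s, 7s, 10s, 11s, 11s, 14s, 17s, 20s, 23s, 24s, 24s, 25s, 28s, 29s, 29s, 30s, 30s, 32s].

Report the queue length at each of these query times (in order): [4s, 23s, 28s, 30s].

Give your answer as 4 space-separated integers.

Answer: 2 1 1 3

Derivation:
Queue lengths at query times:
  query t=4s: backlog = 2
  query t=23s: backlog = 1
  query t=28s: backlog = 1
  query t=30s: backlog = 3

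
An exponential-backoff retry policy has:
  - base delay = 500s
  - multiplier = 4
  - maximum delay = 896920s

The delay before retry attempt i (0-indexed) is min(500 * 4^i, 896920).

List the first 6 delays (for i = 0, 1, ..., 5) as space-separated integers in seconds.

Computing each delay:
  i=0: min(500*4^0, 896920) = 500
  i=1: min(500*4^1, 896920) = 2000
  i=2: min(500*4^2, 896920) = 8000
  i=3: min(500*4^3, 896920) = 32000
  i=4: min(500*4^4, 896920) = 128000
  i=5: min(500*4^5, 896920) = 512000

Answer: 500 2000 8000 32000 128000 512000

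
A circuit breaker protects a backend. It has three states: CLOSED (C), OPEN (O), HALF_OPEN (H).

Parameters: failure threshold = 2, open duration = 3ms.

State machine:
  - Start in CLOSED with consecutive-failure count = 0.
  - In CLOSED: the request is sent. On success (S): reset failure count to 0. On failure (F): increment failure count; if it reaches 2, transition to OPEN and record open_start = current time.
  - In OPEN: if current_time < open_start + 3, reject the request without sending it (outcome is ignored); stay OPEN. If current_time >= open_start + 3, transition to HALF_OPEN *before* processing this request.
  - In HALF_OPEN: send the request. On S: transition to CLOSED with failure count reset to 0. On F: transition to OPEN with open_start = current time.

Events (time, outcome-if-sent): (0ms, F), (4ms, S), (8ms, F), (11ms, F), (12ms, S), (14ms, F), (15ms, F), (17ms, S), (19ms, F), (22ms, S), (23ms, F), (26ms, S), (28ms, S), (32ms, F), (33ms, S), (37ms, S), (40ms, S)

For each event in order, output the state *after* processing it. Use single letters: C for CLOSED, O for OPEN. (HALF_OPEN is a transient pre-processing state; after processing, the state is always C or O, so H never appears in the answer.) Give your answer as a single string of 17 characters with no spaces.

State after each event:
  event#1 t=0ms outcome=F: state=CLOSED
  event#2 t=4ms outcome=S: state=CLOSED
  event#3 t=8ms outcome=F: state=CLOSED
  event#4 t=11ms outcome=F: state=OPEN
  event#5 t=12ms outcome=S: state=OPEN
  event#6 t=14ms outcome=F: state=OPEN
  event#7 t=15ms outcome=F: state=OPEN
  event#8 t=17ms outcome=S: state=CLOSED
  event#9 t=19ms outcome=F: state=CLOSED
  event#10 t=22ms outcome=S: state=CLOSED
  event#11 t=23ms outcome=F: state=CLOSED
  event#12 t=26ms outcome=S: state=CLOSED
  event#13 t=28ms outcome=S: state=CLOSED
  event#14 t=32ms outcome=F: state=CLOSED
  event#15 t=33ms outcome=S: state=CLOSED
  event#16 t=37ms outcome=S: state=CLOSED
  event#17 t=40ms outcome=S: state=CLOSED

Answer: CCCOOOOCCCCCCCCCC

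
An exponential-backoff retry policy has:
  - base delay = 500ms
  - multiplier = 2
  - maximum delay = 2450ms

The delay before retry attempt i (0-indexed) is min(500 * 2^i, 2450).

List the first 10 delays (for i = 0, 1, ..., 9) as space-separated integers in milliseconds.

Answer: 500 1000 2000 2450 2450 2450 2450 2450 2450 2450

Derivation:
Computing each delay:
  i=0: min(500*2^0, 2450) = 500
  i=1: min(500*2^1, 2450) = 1000
  i=2: min(500*2^2, 2450) = 2000
  i=3: min(500*2^3, 2450) = 2450
  i=4: min(500*2^4, 2450) = 2450
  i=5: min(500*2^5, 2450) = 2450
  i=6: min(500*2^6, 2450) = 2450
  i=7: min(500*2^7, 2450) = 2450
  i=8: min(500*2^8, 2450) = 2450
  i=9: min(500*2^9, 2450) = 2450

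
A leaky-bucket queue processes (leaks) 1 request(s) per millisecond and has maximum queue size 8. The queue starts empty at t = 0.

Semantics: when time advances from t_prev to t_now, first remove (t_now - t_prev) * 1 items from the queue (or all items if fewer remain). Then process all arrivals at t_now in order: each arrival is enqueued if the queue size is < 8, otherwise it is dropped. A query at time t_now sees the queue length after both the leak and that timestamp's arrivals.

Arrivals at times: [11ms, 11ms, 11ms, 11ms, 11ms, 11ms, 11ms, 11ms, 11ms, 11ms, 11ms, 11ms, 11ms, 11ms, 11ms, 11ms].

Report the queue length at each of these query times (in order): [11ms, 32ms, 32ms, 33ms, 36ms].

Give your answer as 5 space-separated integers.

Answer: 8 0 0 0 0

Derivation:
Queue lengths at query times:
  query t=11ms: backlog = 8
  query t=32ms: backlog = 0
  query t=32ms: backlog = 0
  query t=33ms: backlog = 0
  query t=36ms: backlog = 0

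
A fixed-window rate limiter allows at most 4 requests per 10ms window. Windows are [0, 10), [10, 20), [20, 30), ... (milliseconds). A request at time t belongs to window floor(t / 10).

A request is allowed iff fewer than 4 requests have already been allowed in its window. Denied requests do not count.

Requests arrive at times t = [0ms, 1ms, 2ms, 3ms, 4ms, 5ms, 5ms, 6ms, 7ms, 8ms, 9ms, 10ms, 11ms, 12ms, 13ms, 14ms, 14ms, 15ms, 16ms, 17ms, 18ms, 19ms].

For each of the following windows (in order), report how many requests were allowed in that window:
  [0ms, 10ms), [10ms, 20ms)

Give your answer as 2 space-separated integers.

Processing requests:
  req#1 t=0ms (window 0): ALLOW
  req#2 t=1ms (window 0): ALLOW
  req#3 t=2ms (window 0): ALLOW
  req#4 t=3ms (window 0): ALLOW
  req#5 t=4ms (window 0): DENY
  req#6 t=5ms (window 0): DENY
  req#7 t=5ms (window 0): DENY
  req#8 t=6ms (window 0): DENY
  req#9 t=7ms (window 0): DENY
  req#10 t=8ms (window 0): DENY
  req#11 t=9ms (window 0): DENY
  req#12 t=10ms (window 1): ALLOW
  req#13 t=11ms (window 1): ALLOW
  req#14 t=12ms (window 1): ALLOW
  req#15 t=13ms (window 1): ALLOW
  req#16 t=14ms (window 1): DENY
  req#17 t=14ms (window 1): DENY
  req#18 t=15ms (window 1): DENY
  req#19 t=16ms (window 1): DENY
  req#20 t=17ms (window 1): DENY
  req#21 t=18ms (window 1): DENY
  req#22 t=19ms (window 1): DENY

Allowed counts by window: 4 4

Answer: 4 4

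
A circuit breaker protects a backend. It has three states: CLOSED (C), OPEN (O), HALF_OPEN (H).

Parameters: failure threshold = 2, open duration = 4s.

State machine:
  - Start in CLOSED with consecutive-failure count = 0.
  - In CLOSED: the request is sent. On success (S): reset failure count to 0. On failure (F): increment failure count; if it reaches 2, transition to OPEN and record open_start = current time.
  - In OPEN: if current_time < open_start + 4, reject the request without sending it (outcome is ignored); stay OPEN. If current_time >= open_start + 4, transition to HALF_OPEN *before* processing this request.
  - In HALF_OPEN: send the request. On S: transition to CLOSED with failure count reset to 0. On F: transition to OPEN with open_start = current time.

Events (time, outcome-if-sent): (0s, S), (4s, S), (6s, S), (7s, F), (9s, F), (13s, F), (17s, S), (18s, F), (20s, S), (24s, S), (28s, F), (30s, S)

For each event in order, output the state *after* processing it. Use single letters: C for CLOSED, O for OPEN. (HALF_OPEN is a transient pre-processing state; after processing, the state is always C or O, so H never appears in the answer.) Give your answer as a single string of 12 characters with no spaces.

State after each event:
  event#1 t=0s outcome=S: state=CLOSED
  event#2 t=4s outcome=S: state=CLOSED
  event#3 t=6s outcome=S: state=CLOSED
  event#4 t=7s outcome=F: state=CLOSED
  event#5 t=9s outcome=F: state=OPEN
  event#6 t=13s outcome=F: state=OPEN
  event#7 t=17s outcome=S: state=CLOSED
  event#8 t=18s outcome=F: state=CLOSED
  event#9 t=20s outcome=S: state=CLOSED
  event#10 t=24s outcome=S: state=CLOSED
  event#11 t=28s outcome=F: state=CLOSED
  event#12 t=30s outcome=S: state=CLOSED

Answer: CCCCOOCCCCCC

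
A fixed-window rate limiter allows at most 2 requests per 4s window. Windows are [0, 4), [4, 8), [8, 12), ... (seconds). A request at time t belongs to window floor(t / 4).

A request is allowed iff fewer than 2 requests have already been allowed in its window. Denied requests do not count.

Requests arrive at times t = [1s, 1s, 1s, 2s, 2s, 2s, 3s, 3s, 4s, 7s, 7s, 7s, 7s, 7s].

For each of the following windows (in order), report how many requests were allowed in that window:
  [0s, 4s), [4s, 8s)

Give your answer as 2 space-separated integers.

Processing requests:
  req#1 t=1s (window 0): ALLOW
  req#2 t=1s (window 0): ALLOW
  req#3 t=1s (window 0): DENY
  req#4 t=2s (window 0): DENY
  req#5 t=2s (window 0): DENY
  req#6 t=2s (window 0): DENY
  req#7 t=3s (window 0): DENY
  req#8 t=3s (window 0): DENY
  req#9 t=4s (window 1): ALLOW
  req#10 t=7s (window 1): ALLOW
  req#11 t=7s (window 1): DENY
  req#12 t=7s (window 1): DENY
  req#13 t=7s (window 1): DENY
  req#14 t=7s (window 1): DENY

Allowed counts by window: 2 2

Answer: 2 2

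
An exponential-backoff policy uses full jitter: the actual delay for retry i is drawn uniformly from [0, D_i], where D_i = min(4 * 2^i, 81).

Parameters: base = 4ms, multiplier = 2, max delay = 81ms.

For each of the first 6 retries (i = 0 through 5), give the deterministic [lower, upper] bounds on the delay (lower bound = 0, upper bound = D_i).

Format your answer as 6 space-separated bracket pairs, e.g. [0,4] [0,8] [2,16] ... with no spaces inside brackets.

Answer: [0,4] [0,8] [0,16] [0,32] [0,64] [0,81]

Derivation:
Computing bounds per retry:
  i=0: D_i=min(4*2^0,81)=4, bounds=[0,4]
  i=1: D_i=min(4*2^1,81)=8, bounds=[0,8]
  i=2: D_i=min(4*2^2,81)=16, bounds=[0,16]
  i=3: D_i=min(4*2^3,81)=32, bounds=[0,32]
  i=4: D_i=min(4*2^4,81)=64, bounds=[0,64]
  i=5: D_i=min(4*2^5,81)=81, bounds=[0,81]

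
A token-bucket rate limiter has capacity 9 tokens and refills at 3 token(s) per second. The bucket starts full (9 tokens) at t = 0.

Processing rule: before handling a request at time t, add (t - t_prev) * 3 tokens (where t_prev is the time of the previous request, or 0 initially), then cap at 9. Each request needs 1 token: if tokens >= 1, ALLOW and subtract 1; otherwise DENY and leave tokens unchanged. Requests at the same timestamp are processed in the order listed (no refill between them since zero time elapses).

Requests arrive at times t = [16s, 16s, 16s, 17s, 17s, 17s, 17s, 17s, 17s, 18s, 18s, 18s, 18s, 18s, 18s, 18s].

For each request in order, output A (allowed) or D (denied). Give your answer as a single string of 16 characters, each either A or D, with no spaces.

Simulating step by step:
  req#1 t=16s: ALLOW
  req#2 t=16s: ALLOW
  req#3 t=16s: ALLOW
  req#4 t=17s: ALLOW
  req#5 t=17s: ALLOW
  req#6 t=17s: ALLOW
  req#7 t=17s: ALLOW
  req#8 t=17s: ALLOW
  req#9 t=17s: ALLOW
  req#10 t=18s: ALLOW
  req#11 t=18s: ALLOW
  req#12 t=18s: ALLOW
  req#13 t=18s: ALLOW
  req#14 t=18s: ALLOW
  req#15 t=18s: ALLOW
  req#16 t=18s: DENY

Answer: AAAAAAAAAAAAAAAD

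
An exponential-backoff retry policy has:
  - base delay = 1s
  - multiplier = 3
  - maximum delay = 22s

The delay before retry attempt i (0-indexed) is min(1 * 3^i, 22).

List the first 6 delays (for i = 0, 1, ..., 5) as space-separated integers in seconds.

Answer: 1 3 9 22 22 22

Derivation:
Computing each delay:
  i=0: min(1*3^0, 22) = 1
  i=1: min(1*3^1, 22) = 3
  i=2: min(1*3^2, 22) = 9
  i=3: min(1*3^3, 22) = 22
  i=4: min(1*3^4, 22) = 22
  i=5: min(1*3^5, 22) = 22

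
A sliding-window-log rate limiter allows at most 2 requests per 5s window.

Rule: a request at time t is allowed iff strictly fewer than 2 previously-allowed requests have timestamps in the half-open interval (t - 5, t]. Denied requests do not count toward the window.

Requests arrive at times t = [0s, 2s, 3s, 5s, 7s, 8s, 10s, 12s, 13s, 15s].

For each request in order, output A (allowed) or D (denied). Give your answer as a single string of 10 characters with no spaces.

Answer: AADAADAADA

Derivation:
Tracking allowed requests in the window:
  req#1 t=0s: ALLOW
  req#2 t=2s: ALLOW
  req#3 t=3s: DENY
  req#4 t=5s: ALLOW
  req#5 t=7s: ALLOW
  req#6 t=8s: DENY
  req#7 t=10s: ALLOW
  req#8 t=12s: ALLOW
  req#9 t=13s: DENY
  req#10 t=15s: ALLOW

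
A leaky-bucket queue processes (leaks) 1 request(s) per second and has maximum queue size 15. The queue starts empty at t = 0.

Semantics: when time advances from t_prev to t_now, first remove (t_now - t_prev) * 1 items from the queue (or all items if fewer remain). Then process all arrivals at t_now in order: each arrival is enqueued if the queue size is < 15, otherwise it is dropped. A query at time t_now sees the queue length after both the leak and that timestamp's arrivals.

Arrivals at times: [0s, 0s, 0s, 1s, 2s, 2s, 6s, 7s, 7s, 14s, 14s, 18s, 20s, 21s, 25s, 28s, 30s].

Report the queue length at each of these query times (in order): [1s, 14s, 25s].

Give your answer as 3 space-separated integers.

Queue lengths at query times:
  query t=1s: backlog = 3
  query t=14s: backlog = 2
  query t=25s: backlog = 1

Answer: 3 2 1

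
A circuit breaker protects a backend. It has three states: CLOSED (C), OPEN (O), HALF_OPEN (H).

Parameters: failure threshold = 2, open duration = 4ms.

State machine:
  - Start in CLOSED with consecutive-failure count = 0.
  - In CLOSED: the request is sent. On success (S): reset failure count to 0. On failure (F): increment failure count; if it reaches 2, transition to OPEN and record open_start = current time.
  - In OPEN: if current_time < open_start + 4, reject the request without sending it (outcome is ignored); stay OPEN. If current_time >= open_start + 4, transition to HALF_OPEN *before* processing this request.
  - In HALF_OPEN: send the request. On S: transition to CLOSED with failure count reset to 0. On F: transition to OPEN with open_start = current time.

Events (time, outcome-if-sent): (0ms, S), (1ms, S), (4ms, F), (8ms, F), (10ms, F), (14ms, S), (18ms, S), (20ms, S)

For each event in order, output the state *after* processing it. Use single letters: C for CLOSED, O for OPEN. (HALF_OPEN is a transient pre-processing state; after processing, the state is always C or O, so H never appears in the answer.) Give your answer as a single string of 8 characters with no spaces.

Answer: CCCOOCCC

Derivation:
State after each event:
  event#1 t=0ms outcome=S: state=CLOSED
  event#2 t=1ms outcome=S: state=CLOSED
  event#3 t=4ms outcome=F: state=CLOSED
  event#4 t=8ms outcome=F: state=OPEN
  event#5 t=10ms outcome=F: state=OPEN
  event#6 t=14ms outcome=S: state=CLOSED
  event#7 t=18ms outcome=S: state=CLOSED
  event#8 t=20ms outcome=S: state=CLOSED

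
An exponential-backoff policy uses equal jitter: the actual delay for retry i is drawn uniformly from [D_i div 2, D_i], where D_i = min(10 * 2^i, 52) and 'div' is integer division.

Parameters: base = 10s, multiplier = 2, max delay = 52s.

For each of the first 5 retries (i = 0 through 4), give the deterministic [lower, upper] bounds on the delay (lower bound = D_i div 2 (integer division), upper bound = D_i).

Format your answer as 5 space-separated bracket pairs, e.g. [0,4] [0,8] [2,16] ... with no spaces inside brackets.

Answer: [5,10] [10,20] [20,40] [26,52] [26,52]

Derivation:
Computing bounds per retry:
  i=0: D_i=min(10*2^0,52)=10, bounds=[5,10]
  i=1: D_i=min(10*2^1,52)=20, bounds=[10,20]
  i=2: D_i=min(10*2^2,52)=40, bounds=[20,40]
  i=3: D_i=min(10*2^3,52)=52, bounds=[26,52]
  i=4: D_i=min(10*2^4,52)=52, bounds=[26,52]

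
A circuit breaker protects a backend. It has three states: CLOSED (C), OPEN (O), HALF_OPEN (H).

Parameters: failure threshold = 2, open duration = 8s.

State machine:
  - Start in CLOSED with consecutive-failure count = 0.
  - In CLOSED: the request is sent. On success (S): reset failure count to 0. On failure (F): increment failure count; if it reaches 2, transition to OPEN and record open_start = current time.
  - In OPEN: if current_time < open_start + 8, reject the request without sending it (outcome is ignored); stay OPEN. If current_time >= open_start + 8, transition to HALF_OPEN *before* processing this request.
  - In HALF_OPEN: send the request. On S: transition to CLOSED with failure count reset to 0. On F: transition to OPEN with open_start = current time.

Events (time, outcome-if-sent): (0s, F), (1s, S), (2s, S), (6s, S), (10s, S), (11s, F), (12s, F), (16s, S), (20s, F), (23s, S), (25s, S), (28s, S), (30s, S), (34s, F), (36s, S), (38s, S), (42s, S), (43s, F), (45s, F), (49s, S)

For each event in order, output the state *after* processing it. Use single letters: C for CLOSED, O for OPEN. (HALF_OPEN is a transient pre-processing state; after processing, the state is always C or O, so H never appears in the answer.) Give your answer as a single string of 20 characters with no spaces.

Answer: CCCCCCOOOOOCCCCCCCOO

Derivation:
State after each event:
  event#1 t=0s outcome=F: state=CLOSED
  event#2 t=1s outcome=S: state=CLOSED
  event#3 t=2s outcome=S: state=CLOSED
  event#4 t=6s outcome=S: state=CLOSED
  event#5 t=10s outcome=S: state=CLOSED
  event#6 t=11s outcome=F: state=CLOSED
  event#7 t=12s outcome=F: state=OPEN
  event#8 t=16s outcome=S: state=OPEN
  event#9 t=20s outcome=F: state=OPEN
  event#10 t=23s outcome=S: state=OPEN
  event#11 t=25s outcome=S: state=OPEN
  event#12 t=28s outcome=S: state=CLOSED
  event#13 t=30s outcome=S: state=CLOSED
  event#14 t=34s outcome=F: state=CLOSED
  event#15 t=36s outcome=S: state=CLOSED
  event#16 t=38s outcome=S: state=CLOSED
  event#17 t=42s outcome=S: state=CLOSED
  event#18 t=43s outcome=F: state=CLOSED
  event#19 t=45s outcome=F: state=OPEN
  event#20 t=49s outcome=S: state=OPEN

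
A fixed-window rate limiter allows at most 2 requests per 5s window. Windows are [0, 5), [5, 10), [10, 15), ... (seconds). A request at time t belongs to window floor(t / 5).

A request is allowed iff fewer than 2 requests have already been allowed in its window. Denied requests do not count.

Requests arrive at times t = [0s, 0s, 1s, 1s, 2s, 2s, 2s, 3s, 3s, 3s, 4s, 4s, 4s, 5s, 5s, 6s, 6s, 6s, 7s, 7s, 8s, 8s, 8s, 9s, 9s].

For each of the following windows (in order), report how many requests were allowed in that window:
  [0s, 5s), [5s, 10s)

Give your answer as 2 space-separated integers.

Answer: 2 2

Derivation:
Processing requests:
  req#1 t=0s (window 0): ALLOW
  req#2 t=0s (window 0): ALLOW
  req#3 t=1s (window 0): DENY
  req#4 t=1s (window 0): DENY
  req#5 t=2s (window 0): DENY
  req#6 t=2s (window 0): DENY
  req#7 t=2s (window 0): DENY
  req#8 t=3s (window 0): DENY
  req#9 t=3s (window 0): DENY
  req#10 t=3s (window 0): DENY
  req#11 t=4s (window 0): DENY
  req#12 t=4s (window 0): DENY
  req#13 t=4s (window 0): DENY
  req#14 t=5s (window 1): ALLOW
  req#15 t=5s (window 1): ALLOW
  req#16 t=6s (window 1): DENY
  req#17 t=6s (window 1): DENY
  req#18 t=6s (window 1): DENY
  req#19 t=7s (window 1): DENY
  req#20 t=7s (window 1): DENY
  req#21 t=8s (window 1): DENY
  req#22 t=8s (window 1): DENY
  req#23 t=8s (window 1): DENY
  req#24 t=9s (window 1): DENY
  req#25 t=9s (window 1): DENY

Allowed counts by window: 2 2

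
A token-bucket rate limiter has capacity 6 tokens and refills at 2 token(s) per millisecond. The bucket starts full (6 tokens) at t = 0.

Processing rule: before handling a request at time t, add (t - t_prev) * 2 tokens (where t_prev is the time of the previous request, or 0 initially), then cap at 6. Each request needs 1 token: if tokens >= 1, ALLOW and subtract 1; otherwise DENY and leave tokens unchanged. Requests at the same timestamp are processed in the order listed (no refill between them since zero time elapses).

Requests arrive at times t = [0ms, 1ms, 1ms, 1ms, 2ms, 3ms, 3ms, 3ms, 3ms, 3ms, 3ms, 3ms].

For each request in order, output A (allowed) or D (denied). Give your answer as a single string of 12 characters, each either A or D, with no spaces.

Simulating step by step:
  req#1 t=0ms: ALLOW
  req#2 t=1ms: ALLOW
  req#3 t=1ms: ALLOW
  req#4 t=1ms: ALLOW
  req#5 t=2ms: ALLOW
  req#6 t=3ms: ALLOW
  req#7 t=3ms: ALLOW
  req#8 t=3ms: ALLOW
  req#9 t=3ms: ALLOW
  req#10 t=3ms: ALLOW
  req#11 t=3ms: ALLOW
  req#12 t=3ms: DENY

Answer: AAAAAAAAAAAD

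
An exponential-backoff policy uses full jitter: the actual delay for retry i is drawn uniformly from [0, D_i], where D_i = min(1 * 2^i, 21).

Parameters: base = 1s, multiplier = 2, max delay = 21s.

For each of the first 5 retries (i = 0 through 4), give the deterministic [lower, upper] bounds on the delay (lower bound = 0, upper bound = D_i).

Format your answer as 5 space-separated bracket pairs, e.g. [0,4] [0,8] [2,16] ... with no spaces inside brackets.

Answer: [0,1] [0,2] [0,4] [0,8] [0,16]

Derivation:
Computing bounds per retry:
  i=0: D_i=min(1*2^0,21)=1, bounds=[0,1]
  i=1: D_i=min(1*2^1,21)=2, bounds=[0,2]
  i=2: D_i=min(1*2^2,21)=4, bounds=[0,4]
  i=3: D_i=min(1*2^3,21)=8, bounds=[0,8]
  i=4: D_i=min(1*2^4,21)=16, bounds=[0,16]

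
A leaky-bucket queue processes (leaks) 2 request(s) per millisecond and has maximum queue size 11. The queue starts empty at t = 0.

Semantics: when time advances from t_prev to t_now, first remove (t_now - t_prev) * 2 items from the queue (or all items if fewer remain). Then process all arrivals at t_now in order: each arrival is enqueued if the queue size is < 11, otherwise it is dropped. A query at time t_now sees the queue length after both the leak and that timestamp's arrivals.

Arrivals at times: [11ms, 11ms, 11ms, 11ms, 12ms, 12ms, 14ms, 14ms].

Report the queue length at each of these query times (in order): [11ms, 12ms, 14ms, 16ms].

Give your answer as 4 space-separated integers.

Queue lengths at query times:
  query t=11ms: backlog = 4
  query t=12ms: backlog = 4
  query t=14ms: backlog = 2
  query t=16ms: backlog = 0

Answer: 4 4 2 0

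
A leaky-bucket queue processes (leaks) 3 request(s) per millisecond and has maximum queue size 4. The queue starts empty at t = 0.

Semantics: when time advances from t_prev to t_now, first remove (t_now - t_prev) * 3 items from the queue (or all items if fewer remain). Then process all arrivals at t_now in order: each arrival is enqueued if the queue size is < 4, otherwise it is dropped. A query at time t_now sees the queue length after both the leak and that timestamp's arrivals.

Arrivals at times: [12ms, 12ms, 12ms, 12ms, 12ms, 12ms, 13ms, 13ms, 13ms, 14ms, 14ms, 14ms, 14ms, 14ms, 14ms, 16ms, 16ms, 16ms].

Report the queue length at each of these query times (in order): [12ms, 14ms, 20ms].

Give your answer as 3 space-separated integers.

Answer: 4 4 0

Derivation:
Queue lengths at query times:
  query t=12ms: backlog = 4
  query t=14ms: backlog = 4
  query t=20ms: backlog = 0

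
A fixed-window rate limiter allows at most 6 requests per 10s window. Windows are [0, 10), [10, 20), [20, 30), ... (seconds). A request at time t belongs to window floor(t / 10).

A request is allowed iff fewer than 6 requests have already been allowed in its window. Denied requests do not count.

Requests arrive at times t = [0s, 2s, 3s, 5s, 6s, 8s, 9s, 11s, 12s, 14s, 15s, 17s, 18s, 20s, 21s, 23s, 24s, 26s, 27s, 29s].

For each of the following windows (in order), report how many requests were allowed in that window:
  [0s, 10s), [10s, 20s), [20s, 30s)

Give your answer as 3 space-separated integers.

Processing requests:
  req#1 t=0s (window 0): ALLOW
  req#2 t=2s (window 0): ALLOW
  req#3 t=3s (window 0): ALLOW
  req#4 t=5s (window 0): ALLOW
  req#5 t=6s (window 0): ALLOW
  req#6 t=8s (window 0): ALLOW
  req#7 t=9s (window 0): DENY
  req#8 t=11s (window 1): ALLOW
  req#9 t=12s (window 1): ALLOW
  req#10 t=14s (window 1): ALLOW
  req#11 t=15s (window 1): ALLOW
  req#12 t=17s (window 1): ALLOW
  req#13 t=18s (window 1): ALLOW
  req#14 t=20s (window 2): ALLOW
  req#15 t=21s (window 2): ALLOW
  req#16 t=23s (window 2): ALLOW
  req#17 t=24s (window 2): ALLOW
  req#18 t=26s (window 2): ALLOW
  req#19 t=27s (window 2): ALLOW
  req#20 t=29s (window 2): DENY

Allowed counts by window: 6 6 6

Answer: 6 6 6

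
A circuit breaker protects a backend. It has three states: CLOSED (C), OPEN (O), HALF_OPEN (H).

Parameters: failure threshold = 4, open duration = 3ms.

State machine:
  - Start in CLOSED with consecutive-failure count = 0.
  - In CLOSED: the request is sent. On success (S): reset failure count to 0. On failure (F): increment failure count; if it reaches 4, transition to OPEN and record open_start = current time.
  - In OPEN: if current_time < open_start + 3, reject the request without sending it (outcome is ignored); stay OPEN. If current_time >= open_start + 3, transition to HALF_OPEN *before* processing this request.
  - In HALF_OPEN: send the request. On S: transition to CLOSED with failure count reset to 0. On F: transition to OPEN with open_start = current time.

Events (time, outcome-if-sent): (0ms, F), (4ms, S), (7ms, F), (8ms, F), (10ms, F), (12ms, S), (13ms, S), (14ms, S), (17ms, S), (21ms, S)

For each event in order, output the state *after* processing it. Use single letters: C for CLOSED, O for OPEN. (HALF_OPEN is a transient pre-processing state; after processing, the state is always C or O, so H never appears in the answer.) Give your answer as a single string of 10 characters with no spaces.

Answer: CCCCCCCCCC

Derivation:
State after each event:
  event#1 t=0ms outcome=F: state=CLOSED
  event#2 t=4ms outcome=S: state=CLOSED
  event#3 t=7ms outcome=F: state=CLOSED
  event#4 t=8ms outcome=F: state=CLOSED
  event#5 t=10ms outcome=F: state=CLOSED
  event#6 t=12ms outcome=S: state=CLOSED
  event#7 t=13ms outcome=S: state=CLOSED
  event#8 t=14ms outcome=S: state=CLOSED
  event#9 t=17ms outcome=S: state=CLOSED
  event#10 t=21ms outcome=S: state=CLOSED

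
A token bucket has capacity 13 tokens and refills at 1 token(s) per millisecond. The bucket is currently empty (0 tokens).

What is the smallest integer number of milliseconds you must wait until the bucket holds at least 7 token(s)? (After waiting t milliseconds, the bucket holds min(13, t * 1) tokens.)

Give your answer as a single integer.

Answer: 7

Derivation:
Need t * 1 >= 7, so t >= 7/1.
Smallest integer t = ceil(7/1) = 7.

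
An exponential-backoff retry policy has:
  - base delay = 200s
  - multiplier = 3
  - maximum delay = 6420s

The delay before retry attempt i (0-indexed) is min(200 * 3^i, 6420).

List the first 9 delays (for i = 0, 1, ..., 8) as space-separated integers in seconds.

Answer: 200 600 1800 5400 6420 6420 6420 6420 6420

Derivation:
Computing each delay:
  i=0: min(200*3^0, 6420) = 200
  i=1: min(200*3^1, 6420) = 600
  i=2: min(200*3^2, 6420) = 1800
  i=3: min(200*3^3, 6420) = 5400
  i=4: min(200*3^4, 6420) = 6420
  i=5: min(200*3^5, 6420) = 6420
  i=6: min(200*3^6, 6420) = 6420
  i=7: min(200*3^7, 6420) = 6420
  i=8: min(200*3^8, 6420) = 6420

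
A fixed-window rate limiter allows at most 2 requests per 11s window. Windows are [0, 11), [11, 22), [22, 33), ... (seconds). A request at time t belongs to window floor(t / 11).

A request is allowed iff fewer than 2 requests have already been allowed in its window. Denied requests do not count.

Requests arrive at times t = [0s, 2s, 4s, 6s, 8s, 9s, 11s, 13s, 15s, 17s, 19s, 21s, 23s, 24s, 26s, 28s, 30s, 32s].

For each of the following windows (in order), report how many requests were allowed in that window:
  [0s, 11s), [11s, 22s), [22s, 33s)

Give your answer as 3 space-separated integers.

Processing requests:
  req#1 t=0s (window 0): ALLOW
  req#2 t=2s (window 0): ALLOW
  req#3 t=4s (window 0): DENY
  req#4 t=6s (window 0): DENY
  req#5 t=8s (window 0): DENY
  req#6 t=9s (window 0): DENY
  req#7 t=11s (window 1): ALLOW
  req#8 t=13s (window 1): ALLOW
  req#9 t=15s (window 1): DENY
  req#10 t=17s (window 1): DENY
  req#11 t=19s (window 1): DENY
  req#12 t=21s (window 1): DENY
  req#13 t=23s (window 2): ALLOW
  req#14 t=24s (window 2): ALLOW
  req#15 t=26s (window 2): DENY
  req#16 t=28s (window 2): DENY
  req#17 t=30s (window 2): DENY
  req#18 t=32s (window 2): DENY

Allowed counts by window: 2 2 2

Answer: 2 2 2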